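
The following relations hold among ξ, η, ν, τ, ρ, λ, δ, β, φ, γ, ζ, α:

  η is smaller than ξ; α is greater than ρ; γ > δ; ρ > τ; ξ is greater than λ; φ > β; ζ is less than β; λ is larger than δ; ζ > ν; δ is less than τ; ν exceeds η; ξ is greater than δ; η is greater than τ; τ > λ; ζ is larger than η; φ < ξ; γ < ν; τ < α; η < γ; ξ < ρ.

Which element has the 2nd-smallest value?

Chaining the given pairs: δ < λ < τ < η < γ < ν < ζ < β < φ < ξ < ρ < α.
The 2nd smallest is λ.

λ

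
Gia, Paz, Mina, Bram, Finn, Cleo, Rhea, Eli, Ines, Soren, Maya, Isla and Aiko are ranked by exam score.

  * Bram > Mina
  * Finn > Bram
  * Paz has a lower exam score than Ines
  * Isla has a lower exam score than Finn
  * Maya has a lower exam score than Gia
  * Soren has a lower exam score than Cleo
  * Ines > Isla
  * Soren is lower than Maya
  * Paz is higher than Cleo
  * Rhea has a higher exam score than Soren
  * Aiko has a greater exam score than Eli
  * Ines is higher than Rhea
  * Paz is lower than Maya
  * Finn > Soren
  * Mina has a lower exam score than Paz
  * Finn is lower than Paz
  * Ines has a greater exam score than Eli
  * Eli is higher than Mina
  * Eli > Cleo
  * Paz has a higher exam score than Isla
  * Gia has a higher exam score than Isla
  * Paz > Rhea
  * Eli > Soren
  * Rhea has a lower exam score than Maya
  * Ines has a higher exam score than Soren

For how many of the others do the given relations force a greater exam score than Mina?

8

The elements the relations force above Mina are Bram, Finn, Paz, Maya, Eli, Aiko, Ines, Gia — no chain reaches any other.
That is 8.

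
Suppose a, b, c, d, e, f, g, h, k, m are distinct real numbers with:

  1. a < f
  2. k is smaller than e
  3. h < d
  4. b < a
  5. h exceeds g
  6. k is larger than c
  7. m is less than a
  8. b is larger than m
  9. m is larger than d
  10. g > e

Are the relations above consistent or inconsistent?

The single ordering c < k < e < g < h < d < m < b < a < f satisfies every listed relation, so no contradiction arises.

consistent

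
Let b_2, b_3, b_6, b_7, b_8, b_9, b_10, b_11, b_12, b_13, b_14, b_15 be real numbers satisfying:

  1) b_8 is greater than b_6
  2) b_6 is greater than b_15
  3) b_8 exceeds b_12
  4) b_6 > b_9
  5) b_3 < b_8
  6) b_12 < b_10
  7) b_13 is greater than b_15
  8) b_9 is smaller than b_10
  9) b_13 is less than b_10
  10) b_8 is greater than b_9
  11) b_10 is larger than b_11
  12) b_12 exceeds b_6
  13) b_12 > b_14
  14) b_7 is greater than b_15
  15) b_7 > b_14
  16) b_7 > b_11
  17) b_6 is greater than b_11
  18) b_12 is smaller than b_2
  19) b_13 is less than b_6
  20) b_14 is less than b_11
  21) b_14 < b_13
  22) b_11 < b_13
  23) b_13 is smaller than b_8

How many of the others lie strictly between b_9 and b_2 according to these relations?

2

Chaining upward from b_9 reaches: b_6, b_12, b_10, b_8.
Chaining downward from b_2 reaches: b_14, b_15, b_11, b_13, b_6, b_12.
Strictly between b_9 and b_2 are those in both lists: b_6, b_12 — 2 elements.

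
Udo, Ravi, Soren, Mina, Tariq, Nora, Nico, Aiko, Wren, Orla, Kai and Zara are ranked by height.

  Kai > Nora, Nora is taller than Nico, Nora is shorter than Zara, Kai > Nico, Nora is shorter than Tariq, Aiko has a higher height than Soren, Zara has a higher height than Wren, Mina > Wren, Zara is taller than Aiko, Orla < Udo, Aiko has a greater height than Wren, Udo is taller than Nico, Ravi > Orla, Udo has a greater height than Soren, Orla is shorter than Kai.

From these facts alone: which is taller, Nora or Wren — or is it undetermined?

Following every chain through Wren: above Wren we get Aiko, Mina, Zara.
Nora is not reached, and no chain runs the other way from Nora to Wren.
So the given relations leave the order of Wren and Nora undetermined.

undetermined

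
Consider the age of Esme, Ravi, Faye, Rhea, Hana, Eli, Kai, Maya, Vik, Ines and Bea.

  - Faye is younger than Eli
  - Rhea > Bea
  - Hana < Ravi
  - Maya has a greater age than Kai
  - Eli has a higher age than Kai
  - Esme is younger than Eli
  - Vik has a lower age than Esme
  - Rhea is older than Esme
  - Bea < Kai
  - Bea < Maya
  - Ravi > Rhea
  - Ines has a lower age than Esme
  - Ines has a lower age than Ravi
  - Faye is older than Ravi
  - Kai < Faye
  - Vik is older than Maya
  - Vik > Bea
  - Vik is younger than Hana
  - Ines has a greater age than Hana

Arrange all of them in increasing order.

Bea < Kai < Maya < Vik < Hana < Ines < Esme < Rhea < Ravi < Faye < Eli

Nothing is placed below Bea, so it is least; from there Bea < Kai; Kai < Maya; Maya < Vik; Vik < Hana; Hana < Ines; Ines < Esme; Esme < Rhea; Rhea < Ravi; Ravi < Faye; Faye < Eli, each given directly.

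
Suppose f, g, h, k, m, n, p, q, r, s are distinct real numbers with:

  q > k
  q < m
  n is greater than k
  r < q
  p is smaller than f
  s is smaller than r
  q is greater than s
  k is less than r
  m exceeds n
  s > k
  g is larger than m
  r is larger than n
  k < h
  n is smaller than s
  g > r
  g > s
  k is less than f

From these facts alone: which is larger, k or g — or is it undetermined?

k < n and n < s give k < s.
With s < r: k < n < s < r.
With r < q: k < n < s < r < q.
Then q < m extends the chain to m.
Then m < g extends the chain to g.
So g is larger.

g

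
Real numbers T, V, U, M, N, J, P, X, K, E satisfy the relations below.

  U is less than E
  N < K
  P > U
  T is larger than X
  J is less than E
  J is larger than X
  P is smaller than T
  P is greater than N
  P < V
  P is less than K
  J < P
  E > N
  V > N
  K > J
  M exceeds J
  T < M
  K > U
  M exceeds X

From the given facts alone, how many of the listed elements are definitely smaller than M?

Directly below M: X, J, T.
One step further: P (4 so far).
One step further: U, N (6 so far).
No other element is forced below M by the given relations, so the count is 6.

6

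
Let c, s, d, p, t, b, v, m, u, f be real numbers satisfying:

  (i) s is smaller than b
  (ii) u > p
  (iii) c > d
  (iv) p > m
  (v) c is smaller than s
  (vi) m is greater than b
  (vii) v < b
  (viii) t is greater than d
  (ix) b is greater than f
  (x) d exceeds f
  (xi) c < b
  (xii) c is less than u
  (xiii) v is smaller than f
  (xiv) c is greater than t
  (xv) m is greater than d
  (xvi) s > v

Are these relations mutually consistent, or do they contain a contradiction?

consistent

The single ordering v < f < d < t < c < s < b < m < p < u satisfies every listed relation, so no contradiction arises.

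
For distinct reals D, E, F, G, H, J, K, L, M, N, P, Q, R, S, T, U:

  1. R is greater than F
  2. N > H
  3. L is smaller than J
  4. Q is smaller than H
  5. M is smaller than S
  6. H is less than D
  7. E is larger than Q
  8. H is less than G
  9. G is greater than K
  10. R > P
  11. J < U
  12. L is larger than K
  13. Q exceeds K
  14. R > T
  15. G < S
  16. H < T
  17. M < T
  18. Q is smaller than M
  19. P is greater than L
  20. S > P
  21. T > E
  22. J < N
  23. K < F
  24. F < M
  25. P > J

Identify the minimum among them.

K

Q is not least since K < Q; E is not least since Q < E; H is not least since Q < H; F is not least since K < F; D is not least since H < D; L is not least since K < L; J is not least since L < J; P is not least since L < P; G is not least since H < G; N is not least since H < N; M is not least since F < M; S is not least since P < S; U is not least since J < U; T is not least since M < T; R is not least since F < R.
Only K has nothing below it, so K is the minimum.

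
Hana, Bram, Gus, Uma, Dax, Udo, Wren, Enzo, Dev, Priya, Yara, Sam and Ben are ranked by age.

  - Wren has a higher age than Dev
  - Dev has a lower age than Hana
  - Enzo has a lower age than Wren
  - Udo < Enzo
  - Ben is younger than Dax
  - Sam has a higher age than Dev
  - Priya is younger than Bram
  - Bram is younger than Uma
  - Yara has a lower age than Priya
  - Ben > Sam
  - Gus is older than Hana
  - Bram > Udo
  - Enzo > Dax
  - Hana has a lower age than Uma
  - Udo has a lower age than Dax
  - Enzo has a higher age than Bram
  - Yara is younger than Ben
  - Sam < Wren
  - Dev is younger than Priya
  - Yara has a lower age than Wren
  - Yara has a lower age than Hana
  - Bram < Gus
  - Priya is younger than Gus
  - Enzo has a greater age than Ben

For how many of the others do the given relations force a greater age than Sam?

Directly above Sam: Ben, Wren.
One step further: Dax, Enzo (4 so far).
No other element is forced above Sam by the given relations, so the count is 4.

4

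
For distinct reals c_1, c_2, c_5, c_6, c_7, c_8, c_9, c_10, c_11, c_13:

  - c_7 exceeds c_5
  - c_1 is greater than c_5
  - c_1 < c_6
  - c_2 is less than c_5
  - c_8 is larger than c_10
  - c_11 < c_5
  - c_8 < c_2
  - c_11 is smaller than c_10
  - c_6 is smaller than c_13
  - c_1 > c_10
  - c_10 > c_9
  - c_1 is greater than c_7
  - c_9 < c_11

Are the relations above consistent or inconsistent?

consistent

Every relation is compatible with c_9 < c_11 < c_10 < c_8 < c_2 < c_5 < c_7 < c_1 < c_6 < c_13; the set is consistent.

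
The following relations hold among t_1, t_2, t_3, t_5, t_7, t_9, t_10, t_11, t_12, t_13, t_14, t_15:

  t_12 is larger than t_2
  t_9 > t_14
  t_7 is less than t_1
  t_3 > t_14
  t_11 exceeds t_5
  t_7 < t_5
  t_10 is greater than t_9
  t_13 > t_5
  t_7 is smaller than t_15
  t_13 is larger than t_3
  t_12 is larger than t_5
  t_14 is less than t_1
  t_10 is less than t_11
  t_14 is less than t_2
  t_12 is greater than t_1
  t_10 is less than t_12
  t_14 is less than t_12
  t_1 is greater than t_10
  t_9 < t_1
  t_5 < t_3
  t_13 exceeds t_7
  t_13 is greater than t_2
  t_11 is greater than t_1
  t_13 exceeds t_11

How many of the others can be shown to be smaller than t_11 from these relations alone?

6

Directly below t_11: t_5, t_10, t_1.
One step further: t_14, t_7, t_9 (6 so far).
No other element is forced below t_11 by the given relations, so the count is 6.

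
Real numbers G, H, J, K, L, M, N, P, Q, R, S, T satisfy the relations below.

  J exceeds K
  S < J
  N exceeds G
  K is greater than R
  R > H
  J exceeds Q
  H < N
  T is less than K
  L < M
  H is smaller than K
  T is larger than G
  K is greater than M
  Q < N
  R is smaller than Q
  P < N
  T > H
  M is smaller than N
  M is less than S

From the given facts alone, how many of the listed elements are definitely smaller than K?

The elements the relations force below K are G, L, H, M, R, T — no chain reaches any other.
That is 6.

6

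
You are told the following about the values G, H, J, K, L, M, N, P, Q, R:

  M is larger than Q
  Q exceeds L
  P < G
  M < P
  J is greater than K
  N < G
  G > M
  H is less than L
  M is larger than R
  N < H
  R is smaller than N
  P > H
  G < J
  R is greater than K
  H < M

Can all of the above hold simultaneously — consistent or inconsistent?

consistent

Every relation is compatible with K < R < N < H < L < Q < M < P < G < J; the set is consistent.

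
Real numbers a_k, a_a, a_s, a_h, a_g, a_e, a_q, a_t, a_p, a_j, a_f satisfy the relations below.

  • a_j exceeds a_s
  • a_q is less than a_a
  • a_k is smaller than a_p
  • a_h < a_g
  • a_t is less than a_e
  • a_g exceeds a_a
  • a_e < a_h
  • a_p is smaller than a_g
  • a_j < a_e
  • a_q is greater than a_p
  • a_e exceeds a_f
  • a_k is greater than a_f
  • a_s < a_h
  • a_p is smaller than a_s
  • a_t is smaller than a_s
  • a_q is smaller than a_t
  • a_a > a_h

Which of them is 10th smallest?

Piecing the relations together gives one ordering: a_f < a_k < a_p < a_q < a_t < a_s < a_j < a_e < a_h < a_a < a_g.
The 10th smallest is a_a.

a_a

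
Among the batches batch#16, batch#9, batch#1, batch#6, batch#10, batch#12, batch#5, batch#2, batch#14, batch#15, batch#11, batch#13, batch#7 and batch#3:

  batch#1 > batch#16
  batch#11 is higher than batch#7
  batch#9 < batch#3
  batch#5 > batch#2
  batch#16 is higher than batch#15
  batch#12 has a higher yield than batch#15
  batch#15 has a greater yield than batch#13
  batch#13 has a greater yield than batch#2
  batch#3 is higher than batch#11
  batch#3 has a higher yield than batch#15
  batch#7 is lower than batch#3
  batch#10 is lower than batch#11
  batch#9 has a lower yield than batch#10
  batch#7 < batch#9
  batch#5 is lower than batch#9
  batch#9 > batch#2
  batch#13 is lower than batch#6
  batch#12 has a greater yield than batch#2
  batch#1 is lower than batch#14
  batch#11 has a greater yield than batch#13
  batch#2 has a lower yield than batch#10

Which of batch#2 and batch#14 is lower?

batch#2

batch#2 < batch#13 and batch#13 < batch#15 give batch#2 < batch#15.
With batch#15 < batch#16: batch#2 < batch#13 < batch#15 < batch#16.
Then batch#16 < batch#1 extends the chain to batch#1.
Then batch#1 < batch#14 extends the chain to batch#14.
So batch#2 < batch#14; batch#2 is the lower of the two.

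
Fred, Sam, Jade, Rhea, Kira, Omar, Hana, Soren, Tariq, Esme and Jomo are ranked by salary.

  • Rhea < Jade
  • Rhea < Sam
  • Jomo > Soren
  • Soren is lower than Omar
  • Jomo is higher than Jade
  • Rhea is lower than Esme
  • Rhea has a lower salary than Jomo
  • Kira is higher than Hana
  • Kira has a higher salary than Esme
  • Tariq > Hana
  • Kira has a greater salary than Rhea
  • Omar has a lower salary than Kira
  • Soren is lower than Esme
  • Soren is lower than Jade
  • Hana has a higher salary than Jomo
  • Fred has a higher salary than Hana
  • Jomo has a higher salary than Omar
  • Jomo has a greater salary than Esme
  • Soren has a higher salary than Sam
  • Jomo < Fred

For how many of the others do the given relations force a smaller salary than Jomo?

6

From Jomo the given relations immediately reach Rhea, Soren, Omar, Jade, Esme.
From those, Sam — 6 in total.
Nothing else is reachable below Jomo; 6 in all.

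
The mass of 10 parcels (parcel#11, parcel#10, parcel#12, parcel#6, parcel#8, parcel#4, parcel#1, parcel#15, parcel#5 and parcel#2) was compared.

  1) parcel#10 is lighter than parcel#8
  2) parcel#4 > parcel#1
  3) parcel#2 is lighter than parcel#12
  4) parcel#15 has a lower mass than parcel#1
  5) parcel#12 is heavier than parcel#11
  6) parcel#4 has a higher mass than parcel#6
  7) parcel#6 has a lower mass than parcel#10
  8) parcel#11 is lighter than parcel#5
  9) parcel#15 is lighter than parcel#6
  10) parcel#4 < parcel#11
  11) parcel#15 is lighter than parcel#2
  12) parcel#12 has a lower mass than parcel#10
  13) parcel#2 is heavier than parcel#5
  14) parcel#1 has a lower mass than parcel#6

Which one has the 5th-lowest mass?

Piecing the relations together gives one ordering: parcel#15 < parcel#1 < parcel#6 < parcel#4 < parcel#11 < parcel#5 < parcel#2 < parcel#12 < parcel#10 < parcel#8.
The 5th smallest is parcel#11.

parcel#11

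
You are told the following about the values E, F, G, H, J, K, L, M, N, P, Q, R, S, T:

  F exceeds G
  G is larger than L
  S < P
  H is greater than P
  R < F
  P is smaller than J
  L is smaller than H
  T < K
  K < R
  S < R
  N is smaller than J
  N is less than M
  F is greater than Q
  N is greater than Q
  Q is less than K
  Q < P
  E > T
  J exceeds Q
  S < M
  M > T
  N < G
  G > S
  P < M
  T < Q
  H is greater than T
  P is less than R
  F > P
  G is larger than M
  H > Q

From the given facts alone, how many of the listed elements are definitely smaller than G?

From G the given relations immediately reach N, S, M, L.
From those, T, Q, P — 7 in total.
Nothing else is reachable below G; 7 in all.

7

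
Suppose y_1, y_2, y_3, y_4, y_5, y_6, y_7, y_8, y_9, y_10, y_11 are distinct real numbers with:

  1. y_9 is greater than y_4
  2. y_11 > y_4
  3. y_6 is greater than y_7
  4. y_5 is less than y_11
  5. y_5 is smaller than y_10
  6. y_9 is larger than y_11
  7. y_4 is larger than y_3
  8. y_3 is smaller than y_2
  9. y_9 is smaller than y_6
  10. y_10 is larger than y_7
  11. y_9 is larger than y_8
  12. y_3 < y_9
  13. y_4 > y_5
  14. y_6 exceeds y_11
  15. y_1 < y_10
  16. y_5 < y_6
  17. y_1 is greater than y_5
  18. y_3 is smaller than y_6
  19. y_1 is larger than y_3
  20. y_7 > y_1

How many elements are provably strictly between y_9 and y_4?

The relations place y_4 below y_9. An element lies strictly between them when it is forced above y_4 and also forced below y_9.
Above y_4: {y_11, y_6}. Below y_9: {y_5, y_3, y_11, y_8}.
Intersection: {y_11} — 1.

1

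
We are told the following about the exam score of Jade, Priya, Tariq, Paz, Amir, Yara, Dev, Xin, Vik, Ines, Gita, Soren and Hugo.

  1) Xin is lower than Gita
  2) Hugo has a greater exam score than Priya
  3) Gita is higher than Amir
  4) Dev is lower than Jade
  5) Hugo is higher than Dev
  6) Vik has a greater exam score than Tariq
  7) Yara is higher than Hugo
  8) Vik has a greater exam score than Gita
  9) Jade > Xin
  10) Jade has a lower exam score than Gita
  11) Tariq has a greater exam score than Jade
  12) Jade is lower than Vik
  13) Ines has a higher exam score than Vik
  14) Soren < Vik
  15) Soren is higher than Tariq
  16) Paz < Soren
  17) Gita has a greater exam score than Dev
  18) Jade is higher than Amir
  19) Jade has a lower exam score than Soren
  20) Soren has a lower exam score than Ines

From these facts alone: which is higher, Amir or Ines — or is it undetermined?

Ines

The relevant relations are Amir < Jade; Jade < Tariq; Tariq < Soren; Soren < Ines.
Chaining these gives Amir < Jade < Tariq < Soren < Ines.
So Ines is higher.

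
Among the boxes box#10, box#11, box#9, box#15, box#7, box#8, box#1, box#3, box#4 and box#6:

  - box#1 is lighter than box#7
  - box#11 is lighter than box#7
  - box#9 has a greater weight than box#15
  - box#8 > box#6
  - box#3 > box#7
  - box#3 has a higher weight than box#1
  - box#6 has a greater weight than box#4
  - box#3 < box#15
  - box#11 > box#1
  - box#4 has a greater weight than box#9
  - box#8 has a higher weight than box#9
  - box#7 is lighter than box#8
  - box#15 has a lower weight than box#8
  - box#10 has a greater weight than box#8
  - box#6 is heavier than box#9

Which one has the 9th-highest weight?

box#11

Chaining the given pairs: box#1 < box#11 < box#7 < box#3 < box#15 < box#9 < box#4 < box#6 < box#8 < box#10.
Counting 9 from the largest end gives box#11.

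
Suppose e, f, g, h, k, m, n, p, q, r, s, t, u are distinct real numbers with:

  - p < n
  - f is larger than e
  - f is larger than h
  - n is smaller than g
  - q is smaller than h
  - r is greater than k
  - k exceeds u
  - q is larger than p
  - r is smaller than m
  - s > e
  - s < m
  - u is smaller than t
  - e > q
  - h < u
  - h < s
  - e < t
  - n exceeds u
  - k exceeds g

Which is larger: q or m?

m

q < h < u < n < g < k < r < m, by transitivity through h, u, n, g, k, r.
So q < m; m is the larger of the two.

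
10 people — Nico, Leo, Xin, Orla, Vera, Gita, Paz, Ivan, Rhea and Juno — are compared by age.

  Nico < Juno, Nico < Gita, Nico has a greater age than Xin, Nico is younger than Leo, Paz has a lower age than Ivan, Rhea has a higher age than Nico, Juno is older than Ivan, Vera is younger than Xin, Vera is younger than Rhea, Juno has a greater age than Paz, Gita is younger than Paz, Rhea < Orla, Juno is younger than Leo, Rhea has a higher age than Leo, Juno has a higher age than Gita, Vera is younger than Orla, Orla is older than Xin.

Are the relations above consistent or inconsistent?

consistent

The single ordering Vera < Xin < Nico < Gita < Paz < Ivan < Juno < Leo < Rhea < Orla satisfies every listed relation, so no contradiction arises.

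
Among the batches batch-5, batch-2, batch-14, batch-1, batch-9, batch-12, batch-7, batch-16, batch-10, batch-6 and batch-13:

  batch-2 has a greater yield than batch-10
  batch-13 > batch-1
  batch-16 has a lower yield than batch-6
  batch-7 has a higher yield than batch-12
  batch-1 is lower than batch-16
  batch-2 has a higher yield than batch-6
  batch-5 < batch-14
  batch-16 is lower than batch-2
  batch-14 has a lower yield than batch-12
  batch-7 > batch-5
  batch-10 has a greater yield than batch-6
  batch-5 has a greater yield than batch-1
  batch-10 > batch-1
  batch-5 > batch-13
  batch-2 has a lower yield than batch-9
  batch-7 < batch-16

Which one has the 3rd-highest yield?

Chaining the given pairs: batch-1 < batch-13 < batch-5 < batch-14 < batch-12 < batch-7 < batch-16 < batch-6 < batch-10 < batch-2 < batch-9.
The 3rd largest is batch-10.

batch-10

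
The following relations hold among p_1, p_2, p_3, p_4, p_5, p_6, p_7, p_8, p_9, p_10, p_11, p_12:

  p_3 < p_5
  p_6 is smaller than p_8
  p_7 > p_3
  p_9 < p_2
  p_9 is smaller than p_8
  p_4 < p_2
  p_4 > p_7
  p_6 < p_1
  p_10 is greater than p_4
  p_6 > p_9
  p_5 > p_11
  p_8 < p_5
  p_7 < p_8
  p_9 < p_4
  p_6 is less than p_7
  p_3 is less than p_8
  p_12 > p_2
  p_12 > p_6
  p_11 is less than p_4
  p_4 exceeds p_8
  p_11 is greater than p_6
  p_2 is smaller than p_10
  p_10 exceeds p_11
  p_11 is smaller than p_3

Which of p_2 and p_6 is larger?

The relevant relations are p_6 < p_11; p_11 < p_3; p_3 < p_7; p_7 < p_8; p_8 < p_4; p_4 < p_2.
Together: p_6 < p_11 < p_3 < p_7 < p_8 < p_4 < p_2.
So p_6 < p_2; p_2 is the larger of the two.

p_2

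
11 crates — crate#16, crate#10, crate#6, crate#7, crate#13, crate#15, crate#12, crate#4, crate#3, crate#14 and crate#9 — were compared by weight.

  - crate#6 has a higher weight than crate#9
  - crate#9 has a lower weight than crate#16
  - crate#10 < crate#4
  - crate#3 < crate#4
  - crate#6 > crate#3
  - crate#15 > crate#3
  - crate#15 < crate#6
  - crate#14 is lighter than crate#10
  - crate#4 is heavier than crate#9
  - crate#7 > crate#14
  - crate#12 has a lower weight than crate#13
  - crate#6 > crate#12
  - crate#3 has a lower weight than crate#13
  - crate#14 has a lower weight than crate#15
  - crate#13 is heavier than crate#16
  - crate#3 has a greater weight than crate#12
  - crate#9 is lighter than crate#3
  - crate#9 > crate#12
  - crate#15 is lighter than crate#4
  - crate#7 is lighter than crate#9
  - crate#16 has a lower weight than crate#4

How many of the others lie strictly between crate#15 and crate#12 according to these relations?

The relations place crate#12 below crate#15. An element lies strictly between them when it is forced above crate#12 and also forced below crate#15.
Above crate#12: {crate#9, crate#16, crate#3, crate#6, crate#4, crate#13}. Below crate#15: {crate#14, crate#7, crate#9, crate#3}.
Intersection: {crate#9, crate#3} — 2.

2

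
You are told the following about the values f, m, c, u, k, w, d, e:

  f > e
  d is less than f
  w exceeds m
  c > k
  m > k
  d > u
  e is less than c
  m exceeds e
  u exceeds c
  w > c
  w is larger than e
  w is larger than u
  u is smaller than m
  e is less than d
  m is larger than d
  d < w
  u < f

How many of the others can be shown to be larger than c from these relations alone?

The elements the relations force above c are u, d, f, m, w — no chain reaches any other.
That is 5.

5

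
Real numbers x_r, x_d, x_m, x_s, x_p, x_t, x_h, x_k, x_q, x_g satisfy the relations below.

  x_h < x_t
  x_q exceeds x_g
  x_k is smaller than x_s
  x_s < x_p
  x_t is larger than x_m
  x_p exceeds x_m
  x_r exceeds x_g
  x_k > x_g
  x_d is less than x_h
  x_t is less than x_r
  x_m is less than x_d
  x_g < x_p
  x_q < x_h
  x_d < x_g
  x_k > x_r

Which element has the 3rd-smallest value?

Piecing the relations together gives one ordering: x_m < x_d < x_g < x_q < x_h < x_t < x_r < x_k < x_s < x_p.
Counting 3 from the smallest end gives x_g.

x_g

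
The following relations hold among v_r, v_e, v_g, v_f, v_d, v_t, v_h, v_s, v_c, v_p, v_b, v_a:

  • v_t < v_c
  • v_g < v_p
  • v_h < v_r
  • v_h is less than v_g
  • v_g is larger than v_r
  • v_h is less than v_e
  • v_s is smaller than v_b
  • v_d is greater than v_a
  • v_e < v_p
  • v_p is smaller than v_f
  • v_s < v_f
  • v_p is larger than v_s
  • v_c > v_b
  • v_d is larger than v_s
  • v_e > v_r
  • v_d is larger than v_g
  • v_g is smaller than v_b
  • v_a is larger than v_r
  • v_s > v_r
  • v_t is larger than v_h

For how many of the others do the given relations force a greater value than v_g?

5

The elements the relations force above v_g are v_b, v_p, v_d, v_f, v_c — no chain reaches any other.
That is 5.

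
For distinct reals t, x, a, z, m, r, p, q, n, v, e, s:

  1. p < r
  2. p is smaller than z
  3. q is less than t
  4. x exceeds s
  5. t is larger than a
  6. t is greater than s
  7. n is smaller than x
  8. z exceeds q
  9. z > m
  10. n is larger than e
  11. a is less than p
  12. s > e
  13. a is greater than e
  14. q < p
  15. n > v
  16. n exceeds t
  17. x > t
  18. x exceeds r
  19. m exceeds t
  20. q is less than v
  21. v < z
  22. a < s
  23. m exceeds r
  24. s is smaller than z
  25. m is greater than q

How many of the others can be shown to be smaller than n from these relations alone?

The elements the relations force below n are e, q, a, v, s, t — no chain reaches any other.
That is 6.

6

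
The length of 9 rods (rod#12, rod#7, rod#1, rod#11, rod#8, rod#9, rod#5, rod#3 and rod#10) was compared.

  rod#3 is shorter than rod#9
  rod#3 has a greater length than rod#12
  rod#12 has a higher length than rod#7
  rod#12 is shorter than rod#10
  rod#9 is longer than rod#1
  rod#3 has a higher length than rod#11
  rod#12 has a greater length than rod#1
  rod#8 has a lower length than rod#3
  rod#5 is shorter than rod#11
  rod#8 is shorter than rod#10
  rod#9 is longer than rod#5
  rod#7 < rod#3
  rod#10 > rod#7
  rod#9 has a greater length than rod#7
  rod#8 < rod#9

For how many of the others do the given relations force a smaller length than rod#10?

Directly below rod#10: rod#7, rod#12, rod#8.
One step further: rod#1 (4 so far).
Nothing else is reachable below rod#10; 4 in all.

4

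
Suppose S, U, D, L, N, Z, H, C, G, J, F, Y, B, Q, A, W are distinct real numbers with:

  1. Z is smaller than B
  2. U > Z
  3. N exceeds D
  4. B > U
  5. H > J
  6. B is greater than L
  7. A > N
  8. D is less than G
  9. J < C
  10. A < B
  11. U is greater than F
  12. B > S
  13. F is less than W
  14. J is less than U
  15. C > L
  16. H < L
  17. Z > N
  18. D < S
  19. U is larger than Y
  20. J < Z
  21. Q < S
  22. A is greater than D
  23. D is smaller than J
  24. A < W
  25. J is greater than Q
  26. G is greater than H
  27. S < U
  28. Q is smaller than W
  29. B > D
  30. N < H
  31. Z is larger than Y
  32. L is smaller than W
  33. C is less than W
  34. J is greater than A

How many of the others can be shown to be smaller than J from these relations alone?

The elements the relations force below J are D, Q, N, A — no chain reaches any other.
That is 4.

4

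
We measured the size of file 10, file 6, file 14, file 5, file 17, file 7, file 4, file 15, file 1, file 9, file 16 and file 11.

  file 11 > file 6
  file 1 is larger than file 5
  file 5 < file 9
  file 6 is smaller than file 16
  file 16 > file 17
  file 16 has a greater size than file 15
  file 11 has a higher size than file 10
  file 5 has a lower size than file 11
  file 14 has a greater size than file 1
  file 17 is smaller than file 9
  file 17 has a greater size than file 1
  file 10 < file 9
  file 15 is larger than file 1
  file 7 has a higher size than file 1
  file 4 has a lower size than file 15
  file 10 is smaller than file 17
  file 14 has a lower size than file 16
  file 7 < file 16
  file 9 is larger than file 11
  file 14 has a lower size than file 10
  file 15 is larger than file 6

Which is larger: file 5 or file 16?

Chaining the given relations: file 5 < file 1 < file 14 < file 10 < file 17 < file 16.
So file 5 < file 16; file 16 is the larger of the two.

file 16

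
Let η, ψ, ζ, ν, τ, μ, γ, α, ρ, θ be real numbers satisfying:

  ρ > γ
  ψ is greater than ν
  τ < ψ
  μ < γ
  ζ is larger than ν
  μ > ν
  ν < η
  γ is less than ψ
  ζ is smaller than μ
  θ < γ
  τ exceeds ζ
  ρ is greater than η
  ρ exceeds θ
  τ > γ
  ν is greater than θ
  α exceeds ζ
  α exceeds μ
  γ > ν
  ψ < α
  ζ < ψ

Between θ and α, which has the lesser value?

Following the relations from θ: θ < ν < ζ < μ < γ < τ < ψ < α.
So θ < α; θ is the smaller of the two.

θ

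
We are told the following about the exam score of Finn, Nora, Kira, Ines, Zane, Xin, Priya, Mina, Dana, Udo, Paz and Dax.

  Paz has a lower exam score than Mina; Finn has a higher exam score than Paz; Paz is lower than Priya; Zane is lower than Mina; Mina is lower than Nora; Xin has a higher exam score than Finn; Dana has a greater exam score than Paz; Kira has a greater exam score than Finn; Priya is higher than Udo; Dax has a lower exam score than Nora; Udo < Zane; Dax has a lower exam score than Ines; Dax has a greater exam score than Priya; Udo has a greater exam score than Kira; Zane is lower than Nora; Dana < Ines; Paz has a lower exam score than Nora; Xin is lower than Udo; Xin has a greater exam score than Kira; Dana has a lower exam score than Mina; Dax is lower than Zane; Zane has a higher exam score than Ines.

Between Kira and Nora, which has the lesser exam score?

Kira

Following the relations from Kira: Kira < Xin < Udo < Priya < Dax < Ines < Zane < Mina < Nora.
So Kira < Nora; Kira is the lower of the two.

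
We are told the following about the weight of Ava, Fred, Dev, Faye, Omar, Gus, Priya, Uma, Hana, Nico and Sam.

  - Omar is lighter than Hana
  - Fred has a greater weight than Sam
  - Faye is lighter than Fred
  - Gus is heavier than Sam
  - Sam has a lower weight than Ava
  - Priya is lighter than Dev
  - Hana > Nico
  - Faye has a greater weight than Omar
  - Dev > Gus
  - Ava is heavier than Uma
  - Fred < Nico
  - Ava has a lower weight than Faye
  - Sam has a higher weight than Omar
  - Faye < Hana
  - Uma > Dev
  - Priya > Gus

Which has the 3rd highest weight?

Fred

The consecutive relations fix a unique order: Omar < Sam < Gus < Priya < Dev < Uma < Ava < Faye < Fred < Nico < Hana.
Counting 3 from the largest end gives Fred.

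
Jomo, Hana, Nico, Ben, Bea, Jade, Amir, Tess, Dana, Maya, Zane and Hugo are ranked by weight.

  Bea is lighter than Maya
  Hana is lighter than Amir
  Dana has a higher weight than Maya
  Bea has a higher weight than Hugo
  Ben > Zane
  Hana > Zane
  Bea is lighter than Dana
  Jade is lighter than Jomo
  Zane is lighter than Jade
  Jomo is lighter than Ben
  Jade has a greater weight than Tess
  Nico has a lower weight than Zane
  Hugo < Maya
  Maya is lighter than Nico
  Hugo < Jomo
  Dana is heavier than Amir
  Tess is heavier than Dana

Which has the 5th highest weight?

Piecing the relations together gives one ordering: Hugo < Bea < Maya < Nico < Zane < Hana < Amir < Dana < Tess < Jade < Jomo < Ben.
Counting 5 from the largest end gives Dana.

Dana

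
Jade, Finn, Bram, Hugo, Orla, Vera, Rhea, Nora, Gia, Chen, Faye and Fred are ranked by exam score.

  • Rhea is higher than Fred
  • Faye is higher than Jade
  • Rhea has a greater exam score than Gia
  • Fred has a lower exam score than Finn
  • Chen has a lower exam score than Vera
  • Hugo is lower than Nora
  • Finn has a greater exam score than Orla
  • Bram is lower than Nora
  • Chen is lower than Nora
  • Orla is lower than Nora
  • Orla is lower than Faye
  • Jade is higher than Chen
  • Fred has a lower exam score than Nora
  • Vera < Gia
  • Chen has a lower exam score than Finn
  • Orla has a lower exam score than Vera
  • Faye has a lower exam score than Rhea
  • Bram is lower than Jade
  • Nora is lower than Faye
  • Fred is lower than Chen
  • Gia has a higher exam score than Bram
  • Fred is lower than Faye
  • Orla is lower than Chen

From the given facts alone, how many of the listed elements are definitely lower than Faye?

Directly below Faye: Orla, Fred, Nora, Jade.
One step further: Hugo, Chen, Bram (7 so far).
Nothing else is reachable below Faye; 7 in all.

7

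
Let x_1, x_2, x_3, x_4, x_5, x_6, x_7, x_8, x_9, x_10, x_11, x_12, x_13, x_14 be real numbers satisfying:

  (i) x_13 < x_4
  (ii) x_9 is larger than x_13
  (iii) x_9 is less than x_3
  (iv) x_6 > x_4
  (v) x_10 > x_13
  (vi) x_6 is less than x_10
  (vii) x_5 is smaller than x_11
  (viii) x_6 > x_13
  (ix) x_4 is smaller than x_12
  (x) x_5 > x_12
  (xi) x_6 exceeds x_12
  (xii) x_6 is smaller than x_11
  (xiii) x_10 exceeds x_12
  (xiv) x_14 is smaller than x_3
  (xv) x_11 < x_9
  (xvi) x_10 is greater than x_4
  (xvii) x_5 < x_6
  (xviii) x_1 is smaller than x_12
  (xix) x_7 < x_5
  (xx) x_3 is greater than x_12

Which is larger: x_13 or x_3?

x_3

x_13 < x_4 and x_4 < x_12 give x_13 < x_12.
Then x_12 < x_5 extends the chain to x_5.
Then x_5 < x_6 extends the chain to x_6.
With x_6 < x_11: x_13 < x_4 < x_12 < x_5 < x_6 < x_11.
Then x_11 < x_9 extends the chain to x_9.
With x_9 < x_3: x_13 < x_4 < x_12 < x_5 < x_6 < x_11 < x_9 < x_3.
So x_13 < x_3; x_3 is the larger of the two.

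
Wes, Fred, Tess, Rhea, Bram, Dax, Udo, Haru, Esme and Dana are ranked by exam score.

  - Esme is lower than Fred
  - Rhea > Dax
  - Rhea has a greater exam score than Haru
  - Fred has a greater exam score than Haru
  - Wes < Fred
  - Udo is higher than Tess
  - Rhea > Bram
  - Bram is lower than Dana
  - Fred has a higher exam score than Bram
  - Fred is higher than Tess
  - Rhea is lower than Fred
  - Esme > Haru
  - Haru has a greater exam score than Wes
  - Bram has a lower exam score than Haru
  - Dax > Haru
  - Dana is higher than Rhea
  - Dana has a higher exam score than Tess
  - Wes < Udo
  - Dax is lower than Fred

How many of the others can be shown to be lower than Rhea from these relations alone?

4

The elements the relations force below Rhea are Bram, Wes, Haru, Dax — no chain reaches any other.
That is 4.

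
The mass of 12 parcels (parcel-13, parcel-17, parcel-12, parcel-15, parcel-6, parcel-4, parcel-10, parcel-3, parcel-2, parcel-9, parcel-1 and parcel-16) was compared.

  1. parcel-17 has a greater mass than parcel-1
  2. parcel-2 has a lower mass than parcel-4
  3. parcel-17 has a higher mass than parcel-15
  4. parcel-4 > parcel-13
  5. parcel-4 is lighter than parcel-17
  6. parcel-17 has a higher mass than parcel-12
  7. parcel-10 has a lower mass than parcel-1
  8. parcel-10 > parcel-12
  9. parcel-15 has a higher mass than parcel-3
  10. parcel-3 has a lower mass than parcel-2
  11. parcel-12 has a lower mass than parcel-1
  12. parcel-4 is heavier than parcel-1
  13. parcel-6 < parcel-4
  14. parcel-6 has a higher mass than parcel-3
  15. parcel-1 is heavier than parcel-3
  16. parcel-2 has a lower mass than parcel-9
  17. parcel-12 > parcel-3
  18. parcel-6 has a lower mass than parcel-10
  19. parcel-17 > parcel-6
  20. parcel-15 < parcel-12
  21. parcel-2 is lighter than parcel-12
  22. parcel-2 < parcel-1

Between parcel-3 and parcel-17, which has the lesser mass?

Link the given pairs in sequence: parcel-3 < parcel-15; parcel-15 < parcel-12; parcel-12 < parcel-10; parcel-10 < parcel-1; parcel-1 < parcel-17.
Chaining these gives parcel-3 < parcel-15 < parcel-12 < parcel-10 < parcel-1 < parcel-17.
So parcel-3 < parcel-17; parcel-3 is the lighter of the two.

parcel-3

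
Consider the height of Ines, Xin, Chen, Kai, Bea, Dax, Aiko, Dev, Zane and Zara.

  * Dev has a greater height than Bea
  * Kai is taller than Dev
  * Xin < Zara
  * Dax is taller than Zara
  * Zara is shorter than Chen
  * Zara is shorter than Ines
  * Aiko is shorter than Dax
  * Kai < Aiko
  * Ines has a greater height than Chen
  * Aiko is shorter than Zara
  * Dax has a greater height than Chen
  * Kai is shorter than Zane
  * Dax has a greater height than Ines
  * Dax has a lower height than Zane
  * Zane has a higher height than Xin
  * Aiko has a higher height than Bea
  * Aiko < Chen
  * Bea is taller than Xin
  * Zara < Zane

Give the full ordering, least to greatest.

Each adjacent pair is fixed by a given relation: Xin < Bea; Bea < Dev; Dev < Kai; Kai < Aiko; Aiko < Zara; Zara < Chen; Chen < Ines; Ines < Dax; Dax < Zane. Chaining them end to end gives the full order.

Xin < Bea < Dev < Kai < Aiko < Zara < Chen < Ines < Dax < Zane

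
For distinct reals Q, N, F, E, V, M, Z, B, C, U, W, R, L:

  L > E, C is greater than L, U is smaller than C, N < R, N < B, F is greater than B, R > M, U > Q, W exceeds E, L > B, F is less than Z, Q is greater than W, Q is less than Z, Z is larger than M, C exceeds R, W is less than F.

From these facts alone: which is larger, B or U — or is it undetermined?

Following every chain through B: above B we get F, Z, L, C; below B we get N.
U is not reached, and no chain runs the other way from U to B.
So the given relations leave the order of B and U undetermined.

undetermined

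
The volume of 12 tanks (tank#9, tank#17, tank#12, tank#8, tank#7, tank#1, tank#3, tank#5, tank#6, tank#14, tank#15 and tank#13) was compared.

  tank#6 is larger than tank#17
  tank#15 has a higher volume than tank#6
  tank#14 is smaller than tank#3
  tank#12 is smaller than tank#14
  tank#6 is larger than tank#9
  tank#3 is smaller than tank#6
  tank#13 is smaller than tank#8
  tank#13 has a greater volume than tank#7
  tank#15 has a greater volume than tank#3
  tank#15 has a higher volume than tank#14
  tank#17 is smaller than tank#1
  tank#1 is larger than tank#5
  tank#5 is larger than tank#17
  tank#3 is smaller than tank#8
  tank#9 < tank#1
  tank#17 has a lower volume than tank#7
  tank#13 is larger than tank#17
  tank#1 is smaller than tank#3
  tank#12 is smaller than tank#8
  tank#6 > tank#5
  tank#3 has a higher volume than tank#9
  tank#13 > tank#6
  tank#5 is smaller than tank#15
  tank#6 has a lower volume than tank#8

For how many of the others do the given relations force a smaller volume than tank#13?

9

Directly below tank#13: tank#17, tank#6, tank#7.
One step further: tank#9, tank#5, tank#3 (6 so far).
One step further: tank#14, tank#1 (8 so far).
One step further: tank#12 (9 so far).
Nothing else is reachable below tank#13; 9 in all.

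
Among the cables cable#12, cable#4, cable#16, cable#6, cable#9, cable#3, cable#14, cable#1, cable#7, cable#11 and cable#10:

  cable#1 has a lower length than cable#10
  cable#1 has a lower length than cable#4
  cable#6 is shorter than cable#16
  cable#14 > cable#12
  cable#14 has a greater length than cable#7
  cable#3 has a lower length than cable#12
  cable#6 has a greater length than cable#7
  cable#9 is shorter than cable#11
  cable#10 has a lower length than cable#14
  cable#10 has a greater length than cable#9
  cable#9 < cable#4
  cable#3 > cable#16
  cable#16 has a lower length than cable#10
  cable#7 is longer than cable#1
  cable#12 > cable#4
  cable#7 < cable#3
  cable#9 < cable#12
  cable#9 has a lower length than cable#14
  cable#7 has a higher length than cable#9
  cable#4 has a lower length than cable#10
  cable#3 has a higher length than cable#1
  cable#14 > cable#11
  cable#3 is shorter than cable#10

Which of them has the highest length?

Chaining downward from cable#14: directly below it, cable#9, cable#7, cable#11, cable#12, cable#10; then cable#1, cable#4, cable#16, cable#3; then cable#6.
That covers every other element, and nothing is given above cable#14, so cable#14 is the highest length.

cable#14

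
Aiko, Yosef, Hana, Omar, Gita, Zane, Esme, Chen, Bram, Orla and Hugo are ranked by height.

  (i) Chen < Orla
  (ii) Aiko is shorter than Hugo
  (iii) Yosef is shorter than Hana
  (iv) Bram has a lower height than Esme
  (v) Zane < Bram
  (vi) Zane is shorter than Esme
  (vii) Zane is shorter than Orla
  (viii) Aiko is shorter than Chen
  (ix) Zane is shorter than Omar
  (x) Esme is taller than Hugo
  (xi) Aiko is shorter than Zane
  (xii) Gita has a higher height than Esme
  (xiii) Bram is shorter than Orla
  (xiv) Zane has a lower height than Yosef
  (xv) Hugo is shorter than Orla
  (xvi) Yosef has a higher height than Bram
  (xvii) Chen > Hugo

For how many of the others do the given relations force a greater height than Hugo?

4

The elements the relations force above Hugo are Chen, Orla, Esme, Gita — no chain reaches any other.
That is 4.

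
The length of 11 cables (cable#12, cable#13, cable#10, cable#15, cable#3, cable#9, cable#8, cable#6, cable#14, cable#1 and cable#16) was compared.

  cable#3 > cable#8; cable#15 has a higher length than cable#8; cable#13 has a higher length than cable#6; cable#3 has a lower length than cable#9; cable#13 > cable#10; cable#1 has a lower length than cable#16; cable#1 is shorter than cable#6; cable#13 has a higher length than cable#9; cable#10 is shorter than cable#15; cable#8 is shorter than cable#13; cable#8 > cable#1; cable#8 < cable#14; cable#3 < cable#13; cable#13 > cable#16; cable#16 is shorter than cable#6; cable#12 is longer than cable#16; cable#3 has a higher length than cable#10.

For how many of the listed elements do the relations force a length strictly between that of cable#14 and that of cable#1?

Chaining upward from cable#1 reaches: cable#16, cable#8, cable#12, cable#15, cable#6, cable#3, cable#9, cable#13.
Chaining downward from cable#14 reaches: cable#8.
Strictly between cable#1 and cable#14 are those in both lists: cable#8 — 1 element.

1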